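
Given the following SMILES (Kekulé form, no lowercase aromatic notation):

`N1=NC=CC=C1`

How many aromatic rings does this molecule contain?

1

The SMILES encodes a six-membered ring with two adjacent nitrogens and three alternating double bonds.
The 6-membered ring with two nitrogens (1,2) has a continuous p-orbital overlap around the ring; 3 ring double bonds give 6 π electrons. Since 6 = 4n+2 (n=1), it is aromatic (pyridazine).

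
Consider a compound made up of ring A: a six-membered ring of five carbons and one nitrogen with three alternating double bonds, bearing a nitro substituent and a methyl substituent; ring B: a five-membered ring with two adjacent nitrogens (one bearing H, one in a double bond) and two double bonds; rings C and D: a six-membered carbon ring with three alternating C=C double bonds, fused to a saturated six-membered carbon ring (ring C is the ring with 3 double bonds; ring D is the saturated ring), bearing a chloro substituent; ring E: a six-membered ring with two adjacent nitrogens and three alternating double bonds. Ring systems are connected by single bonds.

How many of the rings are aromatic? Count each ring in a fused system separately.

Ring A is fully conjugated (every ring atom contributes a p orbital); 3 ring double bonds give 6 π electrons. 6 = 4(1)+2, so ring A is aromatic (pyridine).
Ring B is fully conjugated (every ring atom contributes a p orbital); 2 ring double bonds (4 π electrons) plus a heteroatom lone pair (2) give 6 π electrons. Since 6 = 4n+2 (n=1), ring B is aromatic (pyrazole).
Ring C is planar and fully conjugated; 3 ring double bonds give 6 π electrons. That satisfies 4n+2 with n=1, so ring C is aromatic (benzene ring).
Ring D has four sp³ carbons, so it is not fully conjugated — not aromatic (cyclohexane ring).
Ring E has a continuous p-orbital overlap around the ring; 3 ring double bonds give 6 π electrons. Since 6 = 4n+2 (n=1), ring E is aromatic (pyridazine).
Aromatic: A, B, C, E. Total: 4.

4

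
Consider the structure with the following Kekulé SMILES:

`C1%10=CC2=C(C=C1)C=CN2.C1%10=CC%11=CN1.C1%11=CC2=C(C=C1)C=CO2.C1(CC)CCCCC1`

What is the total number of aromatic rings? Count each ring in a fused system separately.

The SMILES encodes a six-membered carbon ring with three alternating C=C double bonds, fused to a five-membered ring containing one N–H nitrogen and two C=C double bonds; a five-membered ring of four carbons and one nitrogen bearing a hydrogen, with two C=C double bonds; a six-membered carbon ring with three alternating C=C double bonds, fused to a five-membered ring containing one oxygen and two C=C double bonds; a six-membered saturated carbon ring.
The fused 6/5-membered bicyclic (with one N–H) is a single π system with 9 sp² atoms and 10 π electrons from ring double bonds plus a heteroatom lone pair. 10 = 4(2)+2, so the system is aromatic and both rings count as aromatic (indole).
The 5-membered ring with one N–H is fully conjugated (every ring atom contributes a p orbital); 2 ring double bonds (4 π electrons) plus a heteroatom lone pair (2) give 6 π electrons. 6 = 4(1)+2, so it is aromatic (pyrrole).
The fused 6/5-membered bicyclic (with one oxygen) is a single π system with 9 sp² atoms and 10 π electrons from ring double bonds plus a heteroatom lone pair. 10 = 4(2)+2, so the system is aromatic and both rings count as aromatic (benzofuran).
The 6-membered ring has only sp³ atoms, so it is not fully conjugated — not aromatic (cyclohexane).
5 of the 6 rings are aromatic. Total: 5.

5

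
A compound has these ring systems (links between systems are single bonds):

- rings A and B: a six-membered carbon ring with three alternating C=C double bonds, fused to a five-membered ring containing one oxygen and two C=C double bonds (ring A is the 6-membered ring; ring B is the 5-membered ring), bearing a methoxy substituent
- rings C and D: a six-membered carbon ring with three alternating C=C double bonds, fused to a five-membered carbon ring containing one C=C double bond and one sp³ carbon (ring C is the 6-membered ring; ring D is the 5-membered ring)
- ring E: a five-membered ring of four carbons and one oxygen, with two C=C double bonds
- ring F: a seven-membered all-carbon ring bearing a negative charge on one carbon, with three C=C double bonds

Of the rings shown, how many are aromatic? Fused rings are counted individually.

4

Rings A and B form a fused bicyclic system (with one oxygen) with 9 sp² atoms and 10 π electrons from ring double bonds plus a heteroatom lone pair. 10 = 4(2)+2, so the system is aromatic and both rings count as aromatic (benzofuran).
Ring C is planar and fully conjugated; 3 ring double bonds give 6 π electrons. Since 6 = 4n+2 (n=1), ring C is aromatic (benzene ring).
Ring D has one sp³ carbon, so it is not fully conjugated — not aromatic (cyclopentene ring).
Ring E is planar and fully conjugated; 2 ring double bonds (4 π electrons) plus a heteroatom lone pair (2) give 6 π electrons. That satisfies 4n+2 with n=1, so ring E is aromatic (furan).
Ring F has only sp² ring atoms; a planar conformation would have a fully conjugated π system of 8 electrons. But 8 = 4(2), which is 4n not 4n+2, so ring F is not aromatic (cycloheptatrienyl anion).
Aromatic: A, B, C, E. Total: 4.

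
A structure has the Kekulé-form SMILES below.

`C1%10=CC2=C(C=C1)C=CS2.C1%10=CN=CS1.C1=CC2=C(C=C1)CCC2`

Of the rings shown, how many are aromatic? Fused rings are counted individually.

The SMILES encodes a six-membered carbon ring with three alternating C=C double bonds, fused to a five-membered ring containing one sulfur and two C=C double bonds; a five-membered ring with a sulfur at position 1 and a nitrogen at position 3 (in a C=N bond), with two double bonds; a six-membered carbon ring with three alternating C=C double bonds, fused to a saturated five-membered carbon ring.
The fused 6/5-membered bicyclic (with one sulfur) is a single π system with 9 sp² atoms and 10 π electrons from ring double bonds plus a heteroatom lone pair. 10 = 4(2)+2, so the system is aromatic and both rings count as aromatic (benzothiophene).
The 5-membered ring with one sulfur and one =N– has a continuous p-orbital overlap around the ring; 2 ring double bonds (4 π electrons) plus a heteroatom lone pair (2) give 6 π electrons. 6 = 4(1)+2, so it is aromatic (thiazole).
The 6-membered ring is planar and fully conjugated; 3 ring double bonds give 6 π electrons. 6 = 4(1)+2, so it is aromatic (benzene ring).
The 5-membered ring has three sp³ carbons, so it is not fully conjugated — not aromatic (cyclopentane ring).
4 of the 5 rings are aromatic. Total: 4.

4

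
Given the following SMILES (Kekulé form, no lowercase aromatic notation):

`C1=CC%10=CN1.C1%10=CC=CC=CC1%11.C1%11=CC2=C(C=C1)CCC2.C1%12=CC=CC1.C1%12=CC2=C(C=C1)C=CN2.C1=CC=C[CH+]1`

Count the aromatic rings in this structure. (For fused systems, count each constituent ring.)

The SMILES encodes a five-membered ring of four carbons and one nitrogen bearing a hydrogen, with two C=C double bonds; a seven-membered carbon ring with three C=C double bonds and one sp³ carbon; a six-membered carbon ring with three alternating C=C double bonds, fused to a saturated five-membered carbon ring; a five-membered carbon ring with two conjugated C=C double bonds and one sp³ carbon; a six-membered carbon ring with three alternating C=C double bonds, fused to a five-membered ring containing one N–H nitrogen and two C=C double bonds; a five-membered all-carbon ring bearing a positive charge on one carbon, with two C=C double bonds.
The 5-membered ring with one N–H has a continuous p-orbital overlap around the ring; 2 ring double bonds (4 π electrons) plus a heteroatom lone pair (2) give 6 π electrons. That satisfies 4n+2 with n=1, so it is aromatic (pyrrole).
The 7-membered ring has one sp³ carbon, so it is not fully conjugated — not aromatic (cycloheptatriene).
The 6-membered ring has a continuous p-orbital overlap around the ring; 3 ring double bonds give 6 π electrons. That satisfies 4n+2 with n=1, so it is aromatic (benzene ring).
The 5-membered ring has three sp³ carbons, so it is not fully conjugated — not aromatic (cyclopentane ring).
The second 5-membered ring has one sp³ carbon, so it is not fully conjugated — not aromatic (cyclopentadiene).
The fused 6/5-membered bicyclic (with one N–H) is a single π system with 9 sp² atoms and 10 π electrons from ring double bonds plus a heteroatom lone pair. 10 = 4(2)+2, so the system is aromatic and both rings count as aromatic (indole).
The third 5-membered ring has only sp² ring atoms; a planar conformation would have a fully conjugated π system of 4 electrons. But 4 = 4(1), which is 4n not 4n+2, so it is not aromatic (cyclopentadienyl cation).
4 of the 8 rings are aromatic. Total: 4.

4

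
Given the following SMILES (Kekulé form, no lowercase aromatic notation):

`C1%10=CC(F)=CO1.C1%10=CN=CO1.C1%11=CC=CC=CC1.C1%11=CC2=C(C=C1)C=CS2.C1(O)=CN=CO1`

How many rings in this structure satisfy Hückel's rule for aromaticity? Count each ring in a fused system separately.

The SMILES encodes a five-membered ring of four carbons and one oxygen, with two C=C double bonds; a five-membered ring with an oxygen at position 1 and a nitrogen at position 3 (in a C=N bond), with two double bonds; a seven-membered carbon ring with three C=C double bonds and one sp³ carbon; a six-membered carbon ring with three alternating C=C double bonds, fused to a five-membered ring containing one sulfur and two C=C double bonds; a five-membered ring with an oxygen at position 1 and a nitrogen at position 3 (in a C=N bond), with two double bonds.
The 5-membered ring with one oxygen has a continuous p-orbital overlap around the ring; 2 ring double bonds (4 π electrons) plus a heteroatom lone pair (2) give 6 π electrons. That satisfies 4n+2 with n=1, so it is aromatic (furan).
The 5-membered ring with one oxygen and one =N– is planar and fully conjugated; 2 ring double bonds (4 π electrons) plus a heteroatom lone pair (2) give 6 π electrons. 6 = 4(1)+2, so it is aromatic (oxazole).
The 7-membered ring has one sp³ carbon, so it is not fully conjugated — not aromatic (cycloheptatriene).
The fused 6/5-membered bicyclic (with one sulfur) is a single π system with 9 sp² atoms and 10 π electrons from ring double bonds plus a heteroatom lone pair. 10 = 4(2)+2, so the system is aromatic and both rings count as aromatic (benzothiophene).
The second 5-membered ring with one oxygen and one =N– has a continuous p-orbital overlap around the ring; 2 ring double bonds (4 π electrons) plus a heteroatom lone pair (2) give 6 π electrons. 6 = 4(1)+2, so it is aromatic (oxazole).
5 of the 6 rings are aromatic. Total: 5.

5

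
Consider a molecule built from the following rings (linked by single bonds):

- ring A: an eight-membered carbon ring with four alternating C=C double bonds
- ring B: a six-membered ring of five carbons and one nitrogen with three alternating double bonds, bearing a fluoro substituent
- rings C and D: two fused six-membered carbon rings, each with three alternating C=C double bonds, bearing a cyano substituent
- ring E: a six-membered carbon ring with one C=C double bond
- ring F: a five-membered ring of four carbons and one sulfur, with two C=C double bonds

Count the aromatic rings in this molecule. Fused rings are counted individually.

Ring A has only sp² ring atoms; a planar conformation would have a fully conjugated π system of 8 electrons. But 8 = 4(2), which is 4n not 4n+2, so ring A is not aromatic (cyclooctatetraene) — cyclooctatetraene distorts into a non-planar tub to avoid antiaromaticity.
Ring B has a continuous p-orbital overlap around the ring; 3 ring double bonds give 6 π electrons. That satisfies 4n+2 with n=1, so ring B is aromatic (pyridine).
Rings C and D form a fused bicyclic system with 10 sp² atoms and 10 π electrons from ring double bonds. 10 = 4(2)+2, so the system is aromatic and both rings count as aromatic (naphthalene).
Ring E has four sp³ carbons, so it is not fully conjugated — not aromatic (cyclohexene).
Ring F has a continuous p-orbital overlap around the ring; 2 ring double bonds (4 π electrons) plus a heteroatom lone pair (2) give 6 π electrons. That satisfies 4n+2 with n=1, so ring F is aromatic (thiophene).
Aromatic: B, C, D, F. Total: 4.

4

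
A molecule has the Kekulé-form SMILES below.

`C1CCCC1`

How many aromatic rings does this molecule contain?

The SMILES encodes a five-membered saturated carbon ring.
The 5-membered ring has only sp³ atoms, so it is not fully conjugated — not aromatic (cyclopentane).

0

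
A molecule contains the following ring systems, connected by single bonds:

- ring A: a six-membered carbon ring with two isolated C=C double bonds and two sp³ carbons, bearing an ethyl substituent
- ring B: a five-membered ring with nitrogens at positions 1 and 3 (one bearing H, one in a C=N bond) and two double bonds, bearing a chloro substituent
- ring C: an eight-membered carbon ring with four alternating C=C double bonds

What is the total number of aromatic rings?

Ring A has two sp³ carbons, so it is not fully conjugated — not aromatic (1,4-cyclohexadiene).
Ring B is planar and fully conjugated; 2 ring double bonds (4 π electrons) plus a heteroatom lone pair (2) give 6 π electrons. 6 = 4(1)+2, so ring B is aromatic (imidazole).
Ring C has only sp² ring atoms; a planar conformation would have a fully conjugated π system of 8 electrons. But 8 = 4(2), which is 4n not 4n+2, so ring C is not aromatic (cyclooctatetraene) — cyclooctatetraene distorts into a non-planar tub to avoid antiaromaticity.
Aromatic: B. Total: 1.

1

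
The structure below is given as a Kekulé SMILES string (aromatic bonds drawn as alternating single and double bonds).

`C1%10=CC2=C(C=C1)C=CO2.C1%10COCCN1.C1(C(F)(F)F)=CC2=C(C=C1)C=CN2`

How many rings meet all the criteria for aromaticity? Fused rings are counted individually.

The SMILES encodes a six-membered carbon ring with three alternating C=C double bonds, fused to a five-membered ring containing one oxygen and two C=C double bonds; a six-membered saturated ring with an oxygen and an N–H nitrogen at positions 1 and 4; a six-membered carbon ring with three alternating C=C double bonds, fused to a five-membered ring containing one N–H nitrogen and two C=C double bonds.
The fused 6/5-membered bicyclic (with one oxygen) is a single π system with 9 sp² atoms and 10 π electrons from ring double bonds plus a heteroatom lone pair. 10 = 4(2)+2, so the system is aromatic and both rings count as aromatic (benzofuran).
The 6-membered ring with one oxygen and one N–H (1,4) has only sp³ atoms, so it is not fully conjugated — not aromatic (morpholine).
The fused 6/5-membered bicyclic (with one N–H) is a single π system with 9 sp² atoms and 10 π electrons from ring double bonds plus a heteroatom lone pair. 10 = 4(2)+2, so the system is aromatic and both rings count as aromatic (indole).
4 of the 5 rings are aromatic. Total: 4.

4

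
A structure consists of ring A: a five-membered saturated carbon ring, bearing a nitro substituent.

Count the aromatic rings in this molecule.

Ring A has only sp³ atoms, so it is not fully conjugated — not aromatic (cyclopentane).

0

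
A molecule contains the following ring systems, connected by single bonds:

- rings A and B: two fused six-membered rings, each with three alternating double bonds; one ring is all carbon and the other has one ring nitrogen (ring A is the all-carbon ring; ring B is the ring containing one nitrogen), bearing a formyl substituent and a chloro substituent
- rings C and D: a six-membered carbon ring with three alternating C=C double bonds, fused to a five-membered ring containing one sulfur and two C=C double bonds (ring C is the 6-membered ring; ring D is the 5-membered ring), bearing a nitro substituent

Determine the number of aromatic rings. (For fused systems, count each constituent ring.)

Rings A and B form a fused bicyclic system (with one nitrogen) with 10 sp² atoms and 10 π electrons from ring double bonds. 10 = 4(2)+2, so the system is aromatic and both rings count as aromatic (quinoline).
Rings C and D form a fused bicyclic system (with one sulfur) with 9 sp² atoms and 10 π electrons from ring double bonds plus a heteroatom lone pair. 10 = 4(2)+2, so the system is aromatic and both rings count as aromatic (benzothiophene).
Aromatic: A, B, C, D. Total: 4.

4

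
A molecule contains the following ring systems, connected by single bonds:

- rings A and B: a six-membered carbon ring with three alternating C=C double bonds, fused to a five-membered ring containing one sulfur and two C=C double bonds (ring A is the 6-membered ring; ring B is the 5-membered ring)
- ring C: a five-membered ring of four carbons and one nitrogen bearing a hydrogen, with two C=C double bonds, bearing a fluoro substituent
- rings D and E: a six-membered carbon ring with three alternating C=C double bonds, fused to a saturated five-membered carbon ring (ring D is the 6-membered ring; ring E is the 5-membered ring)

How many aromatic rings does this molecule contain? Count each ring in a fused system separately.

Rings A and B form a fused bicyclic system (with one sulfur) with 9 sp² atoms and 10 π electrons from ring double bonds plus a heteroatom lone pair. 10 = 4(2)+2, so the system is aromatic and both rings count as aromatic (benzothiophene).
Ring C has a continuous p-orbital overlap around the ring; 2 ring double bonds (4 π electrons) plus a heteroatom lone pair (2) give 6 π electrons. Since 6 = 4n+2 (n=1), ring C is aromatic (pyrrole).
Ring D is fully conjugated (every ring atom contributes a p orbital); 3 ring double bonds give 6 π electrons. That satisfies 4n+2 with n=1, so ring D is aromatic (benzene ring).
Ring E has three sp³ carbons, so it is not fully conjugated — not aromatic (cyclopentane ring).
Aromatic: A, B, C, D. Total: 4.

4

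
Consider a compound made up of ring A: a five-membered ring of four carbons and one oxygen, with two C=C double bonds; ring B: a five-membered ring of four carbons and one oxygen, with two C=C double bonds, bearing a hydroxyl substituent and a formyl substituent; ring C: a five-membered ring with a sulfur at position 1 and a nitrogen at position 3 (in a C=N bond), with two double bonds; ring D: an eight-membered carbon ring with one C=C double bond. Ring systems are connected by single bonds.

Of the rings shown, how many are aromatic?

3

Ring A is fully conjugated (every ring atom contributes a p orbital); 2 ring double bonds (4 π electrons) plus a heteroatom lone pair (2) give 6 π electrons. That satisfies 4n+2 with n=1, so ring A is aromatic (furan).
Ring B is fully conjugated (every ring atom contributes a p orbital); 2 ring double bonds (4 π electrons) plus a heteroatom lone pair (2) give 6 π electrons. 6 = 4(1)+2, so ring B is aromatic (furan).
Ring C is fully conjugated (every ring atom contributes a p orbital); 2 ring double bonds (4 π electrons) plus a heteroatom lone pair (2) give 6 π electrons. That satisfies 4n+2 with n=1, so ring C is aromatic (thiazole).
Ring D has six sp³ carbons, so it is not fully conjugated — not aromatic (cyclooctene).
Aromatic: A, B, C. Total: 3.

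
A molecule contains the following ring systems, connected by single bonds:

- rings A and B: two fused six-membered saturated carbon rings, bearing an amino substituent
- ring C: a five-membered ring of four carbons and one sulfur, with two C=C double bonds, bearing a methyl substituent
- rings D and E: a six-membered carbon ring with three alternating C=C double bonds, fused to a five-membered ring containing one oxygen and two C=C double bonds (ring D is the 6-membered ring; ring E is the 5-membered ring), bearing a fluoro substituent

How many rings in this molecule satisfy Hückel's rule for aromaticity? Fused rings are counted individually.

Ring A has only sp³ atoms, so it is not fully conjugated — not aromatic (cyclohexane ring).
Ring B has only sp³ atoms, so it is not fully conjugated — not aromatic (cyclohexane ring).
Ring C is fully conjugated (every ring atom contributes a p orbital); 2 ring double bonds (4 π electrons) plus a heteroatom lone pair (2) give 6 π electrons. That satisfies 4n+2 with n=1, so ring C is aromatic (thiophene).
Rings D and E form a fused bicyclic system (with one oxygen) with 9 sp² atoms and 10 π electrons from ring double bonds plus a heteroatom lone pair. 10 = 4(2)+2, so the system is aromatic and both rings count as aromatic (benzofuran).
Aromatic: C, D, E. Total: 3.

3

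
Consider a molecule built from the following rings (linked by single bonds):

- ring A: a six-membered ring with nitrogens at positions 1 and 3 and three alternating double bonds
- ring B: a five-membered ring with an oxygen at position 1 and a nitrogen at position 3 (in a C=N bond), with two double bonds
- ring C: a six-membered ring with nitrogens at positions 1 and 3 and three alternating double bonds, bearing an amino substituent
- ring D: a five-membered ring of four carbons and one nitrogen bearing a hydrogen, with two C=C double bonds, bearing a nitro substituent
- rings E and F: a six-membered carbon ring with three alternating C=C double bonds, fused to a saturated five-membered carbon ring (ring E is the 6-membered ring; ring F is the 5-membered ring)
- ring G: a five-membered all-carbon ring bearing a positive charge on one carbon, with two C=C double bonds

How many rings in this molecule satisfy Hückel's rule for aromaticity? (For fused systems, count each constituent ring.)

Ring A has a continuous p-orbital overlap around the ring; 3 ring double bonds give 6 π electrons. Since 6 = 4n+2 (n=1), ring A is aromatic (pyrimidine).
Ring B has a continuous p-orbital overlap around the ring; 2 ring double bonds (4 π electrons) plus a heteroatom lone pair (2) give 6 π electrons. 6 = 4(1)+2, so ring B is aromatic (oxazole).
Ring C has a continuous p-orbital overlap around the ring; 3 ring double bonds give 6 π electrons. That satisfies 4n+2 with n=1, so ring C is aromatic (pyrimidine).
Ring D is planar and fully conjugated; 2 ring double bonds (4 π electrons) plus a heteroatom lone pair (2) give 6 π electrons. Since 6 = 4n+2 (n=1), ring D is aromatic (pyrrole).
Ring E is fully conjugated (every ring atom contributes a p orbital); 3 ring double bonds give 6 π electrons. Since 6 = 4n+2 (n=1), ring E is aromatic (benzene ring).
Ring F has three sp³ carbons, so it is not fully conjugated — not aromatic (cyclopentane ring).
Ring G has only sp² ring atoms; a planar conformation would have a fully conjugated π system of 4 electrons. But 4 = 4(1), which is 4n not 4n+2, so ring G is not aromatic (cyclopentadienyl cation).
Aromatic: A, B, C, D, E. Total: 5.

5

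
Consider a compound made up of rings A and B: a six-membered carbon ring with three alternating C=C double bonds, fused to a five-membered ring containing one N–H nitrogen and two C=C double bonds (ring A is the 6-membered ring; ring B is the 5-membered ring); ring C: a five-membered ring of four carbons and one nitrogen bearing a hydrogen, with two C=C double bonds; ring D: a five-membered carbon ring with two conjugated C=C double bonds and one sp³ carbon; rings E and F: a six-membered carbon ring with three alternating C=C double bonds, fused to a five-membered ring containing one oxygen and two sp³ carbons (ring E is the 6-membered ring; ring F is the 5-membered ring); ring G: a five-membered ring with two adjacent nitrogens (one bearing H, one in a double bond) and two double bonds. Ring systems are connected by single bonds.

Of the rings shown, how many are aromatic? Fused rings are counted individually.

Rings A and B form a fused bicyclic system (with one N–H) with 9 sp² atoms and 10 π electrons from ring double bonds plus a heteroatom lone pair. 10 = 4(2)+2, so the system is aromatic and both rings count as aromatic (indole).
Ring C is fully conjugated (every ring atom contributes a p orbital); 2 ring double bonds (4 π electrons) plus a heteroatom lone pair (2) give 6 π electrons. Since 6 = 4n+2 (n=1), ring C is aromatic (pyrrole).
Ring D has one sp³ carbon, so it is not fully conjugated — not aromatic (cyclopentadiene).
Ring E has a continuous p-orbital overlap around the ring; 3 ring double bonds give 6 π electrons. Since 6 = 4n+2 (n=1), ring E is aromatic (benzene ring).
Ring F has two sp³ carbons, so it is not fully conjugated — not aromatic (oxolane ring).
Ring G is fully conjugated (every ring atom contributes a p orbital); 2 ring double bonds (4 π electrons) plus a heteroatom lone pair (2) give 6 π electrons. 6 = 4(1)+2, so ring G is aromatic (pyrazole).
Aromatic: A, B, C, E, G. Total: 5.

5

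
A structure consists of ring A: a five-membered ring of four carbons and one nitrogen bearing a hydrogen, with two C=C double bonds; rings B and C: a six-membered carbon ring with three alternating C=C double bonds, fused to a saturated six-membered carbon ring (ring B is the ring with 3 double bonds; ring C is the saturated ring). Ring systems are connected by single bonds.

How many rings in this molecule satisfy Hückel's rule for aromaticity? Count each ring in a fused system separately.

Ring A has a continuous p-orbital overlap around the ring; 2 ring double bonds (4 π electrons) plus a heteroatom lone pair (2) give 6 π electrons. 6 = 4(1)+2, so ring A is aromatic (pyrrole).
Ring B has a continuous p-orbital overlap around the ring; 3 ring double bonds give 6 π electrons. Since 6 = 4n+2 (n=1), ring B is aromatic (benzene ring).
Ring C has four sp³ carbons, so it is not fully conjugated — not aromatic (cyclohexane ring).
Aromatic: A, B. Total: 2.

2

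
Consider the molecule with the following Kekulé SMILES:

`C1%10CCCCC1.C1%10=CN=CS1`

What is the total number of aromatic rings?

The SMILES encodes a six-membered saturated carbon ring; a five-membered ring with a sulfur at position 1 and a nitrogen at position 3 (in a C=N bond), with two double bonds.
The 6-membered ring has only sp³ atoms, so it is not fully conjugated — not aromatic (cyclohexane).
The 5-membered ring with one sulfur and one =N– is planar and fully conjugated; 2 ring double bonds (4 π electrons) plus a heteroatom lone pair (2) give 6 π electrons. Since 6 = 4n+2 (n=1), it is aromatic (thiazole).
1 of the 2 rings is aromatic. Total: 1.

1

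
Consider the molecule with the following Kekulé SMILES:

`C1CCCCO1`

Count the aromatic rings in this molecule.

0

The SMILES encodes a six-membered saturated ring of five carbons and one oxygen.
The 6-membered ring with one oxygen has only sp³ atoms, so it is not fully conjugated — not aromatic (tetrahydropyran).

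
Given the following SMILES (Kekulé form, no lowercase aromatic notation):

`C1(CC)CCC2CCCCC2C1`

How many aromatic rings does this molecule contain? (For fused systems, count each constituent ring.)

The SMILES encodes two fused six-membered saturated carbon rings.
The 6-membered ring has only sp³ atoms, so it is not fully conjugated — not aromatic (cyclohexane ring).
The second 6-membered ring has only sp³ atoms, so it is not fully conjugated — not aromatic (cyclohexane ring).
None of the rings are aromatic. Total: 0.

0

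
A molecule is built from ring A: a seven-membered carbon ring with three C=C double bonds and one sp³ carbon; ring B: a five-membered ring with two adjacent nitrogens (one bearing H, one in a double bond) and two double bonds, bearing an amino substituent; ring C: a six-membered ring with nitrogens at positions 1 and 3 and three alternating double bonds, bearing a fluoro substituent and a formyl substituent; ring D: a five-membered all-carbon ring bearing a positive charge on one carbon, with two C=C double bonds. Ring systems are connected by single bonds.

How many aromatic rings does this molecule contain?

Ring A has one sp³ carbon, so it is not fully conjugated — not aromatic (cycloheptatriene).
Ring B is planar and fully conjugated; 2 ring double bonds (4 π electrons) plus a heteroatom lone pair (2) give 6 π electrons. Since 6 = 4n+2 (n=1), ring B is aromatic (pyrazole).
Ring C is planar and fully conjugated; 3 ring double bonds give 6 π electrons. 6 = 4(1)+2, so ring C is aromatic (pyrimidine).
Ring D has only sp² ring atoms; a planar conformation would have a fully conjugated π system of 4 electrons. But 4 = 4(1), which is 4n not 4n+2, so ring D is not aromatic (cyclopentadienyl cation).
Aromatic: B, C. Total: 2.

2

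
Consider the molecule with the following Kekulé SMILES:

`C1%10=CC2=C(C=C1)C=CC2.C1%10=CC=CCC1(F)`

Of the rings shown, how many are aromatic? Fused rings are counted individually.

1

The SMILES encodes a six-membered carbon ring with three alternating C=C double bonds, fused to a five-membered carbon ring containing one C=C double bond and one sp³ carbon; a six-membered carbon ring with two conjugated C=C double bonds and two sp³ carbons.
The 6-membered ring is planar and fully conjugated; 3 ring double bonds give 6 π electrons. Since 6 = 4n+2 (n=1), it is aromatic (benzene ring).
The 5-membered ring has one sp³ carbon, so it is not fully conjugated — not aromatic (cyclopentene ring).
The second 6-membered ring has two sp³ carbons, so it is not fully conjugated — not aromatic (1,3-cyclohexadiene).
1 of the 3 rings is aromatic. Total: 1.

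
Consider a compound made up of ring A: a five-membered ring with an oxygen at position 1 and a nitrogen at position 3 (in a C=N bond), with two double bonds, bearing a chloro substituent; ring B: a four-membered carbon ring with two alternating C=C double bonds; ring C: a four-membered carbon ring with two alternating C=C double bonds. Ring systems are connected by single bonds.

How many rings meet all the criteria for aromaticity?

1

Ring A is planar and fully conjugated; 2 ring double bonds (4 π electrons) plus a heteroatom lone pair (2) give 6 π electrons. 6 = 4(1)+2, so ring A is aromatic (oxazole).
Ring B has only sp² ring atoms; a planar conformation would have a fully conjugated π system of 4 electrons. But 4 = 4(1), which is 4n not 4n+2, so ring B is not aromatic (cyclobutadiene) — cyclobutadiene is antiaromatic and distorts to a rectangle.
Ring C has only sp² ring atoms; a planar conformation would have a fully conjugated π system of 4 electrons. But 4 = 4(1), which is 4n not 4n+2, so ring C is not aromatic (cyclobutadiene) — cyclobutadiene is antiaromatic and distorts to a rectangle.
Aromatic: A. Total: 1.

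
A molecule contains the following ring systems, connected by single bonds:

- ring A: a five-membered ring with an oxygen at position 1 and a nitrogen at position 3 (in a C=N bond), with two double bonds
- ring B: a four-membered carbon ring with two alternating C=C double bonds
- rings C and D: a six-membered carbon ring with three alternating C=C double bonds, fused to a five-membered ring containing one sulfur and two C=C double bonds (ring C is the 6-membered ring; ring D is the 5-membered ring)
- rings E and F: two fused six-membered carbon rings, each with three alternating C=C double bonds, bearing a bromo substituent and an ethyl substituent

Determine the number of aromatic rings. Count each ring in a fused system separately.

5

Ring A is fully conjugated (every ring atom contributes a p orbital); 2 ring double bonds (4 π electrons) plus a heteroatom lone pair (2) give 6 π electrons. 6 = 4(1)+2, so ring A is aromatic (oxazole).
Ring B has only sp² ring atoms; a planar conformation would have a fully conjugated π system of 4 electrons. But 4 = 4(1), which is 4n not 4n+2, so ring B is not aromatic (cyclobutadiene) — cyclobutadiene is antiaromatic and distorts to a rectangle.
Rings C and D form a fused bicyclic system (with one sulfur) with 9 sp² atoms and 10 π electrons from ring double bonds plus a heteroatom lone pair. 10 = 4(2)+2, so the system is aromatic and both rings count as aromatic (benzothiophene).
Rings E and F form a fused bicyclic system with 10 sp² atoms and 10 π electrons from ring double bonds. 10 = 4(2)+2, so the system is aromatic and both rings count as aromatic (naphthalene).
Aromatic: A, C, D, E, F. Total: 5.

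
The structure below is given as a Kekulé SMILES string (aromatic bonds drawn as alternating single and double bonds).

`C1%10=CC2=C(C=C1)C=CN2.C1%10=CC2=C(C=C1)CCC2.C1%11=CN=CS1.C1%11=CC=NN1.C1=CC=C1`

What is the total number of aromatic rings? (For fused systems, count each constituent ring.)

The SMILES encodes a six-membered carbon ring with three alternating C=C double bonds, fused to a five-membered ring containing one N–H nitrogen and two C=C double bonds; a six-membered carbon ring with three alternating C=C double bonds, fused to a saturated five-membered carbon ring; a five-membered ring with a sulfur at position 1 and a nitrogen at position 3 (in a C=N bond), with two double bonds; a five-membered ring with two adjacent nitrogens (one bearing H, one in a double bond) and two double bonds; a four-membered carbon ring with two alternating C=C double bonds.
The fused 6/5-membered bicyclic (with one N–H) is a single π system with 9 sp² atoms and 10 π electrons from ring double bonds plus a heteroatom lone pair. 10 = 4(2)+2, so the system is aromatic and both rings count as aromatic (indole).
The 6-membered ring is fully conjugated (every ring atom contributes a p orbital); 3 ring double bonds give 6 π electrons. That satisfies 4n+2 with n=1, so it is aromatic (benzene ring).
The 5-membered ring has three sp³ carbons, so it is not fully conjugated — not aromatic (cyclopentane ring).
The 5-membered ring with one sulfur and one =N– has a continuous p-orbital overlap around the ring; 2 ring double bonds (4 π electrons) plus a heteroatom lone pair (2) give 6 π electrons. That satisfies 4n+2 with n=1, so it is aromatic (thiazole).
The 5-membered ring with two adjacent nitrogens (one N–H, one =N–) has a continuous p-orbital overlap around the ring; 2 ring double bonds (4 π electrons) plus a heteroatom lone pair (2) give 6 π electrons. 6 = 4(1)+2, so it is aromatic (pyrazole).
The 4-membered ring has only sp² ring atoms; a planar conformation would have a fully conjugated π system of 4 electrons. But 4 = 4(1), which is 4n not 4n+2, so it is not aromatic (cyclobutadiene) — cyclobutadiene is antiaromatic and distorts to a rectangle.
5 of the 7 rings are aromatic. Total: 5.

5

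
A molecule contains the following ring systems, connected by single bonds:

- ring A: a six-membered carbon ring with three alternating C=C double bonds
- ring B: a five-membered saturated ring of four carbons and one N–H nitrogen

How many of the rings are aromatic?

1

Ring A is planar and fully conjugated; 3 ring double bonds give 6 π electrons. That satisfies 4n+2 with n=1, so ring A is aromatic (benzene).
Ring B has only sp³ atoms, so it is not fully conjugated — not aromatic (pyrrolidine).
Aromatic: A. Total: 1.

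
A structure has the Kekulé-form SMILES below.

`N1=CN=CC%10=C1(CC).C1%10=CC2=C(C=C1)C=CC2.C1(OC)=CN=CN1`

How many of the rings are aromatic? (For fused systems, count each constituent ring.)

The SMILES encodes a six-membered ring with nitrogens at positions 1 and 3 and three alternating double bonds; a six-membered carbon ring with three alternating C=C double bonds, fused to a five-membered carbon ring containing one C=C double bond and one sp³ carbon; a five-membered ring with nitrogens at positions 1 and 3 (one bearing H, one in a C=N bond) and two double bonds.
The 6-membered ring with two nitrogens (1,3) has a continuous p-orbital overlap around the ring; 3 ring double bonds give 6 π electrons. 6 = 4(1)+2, so it is aromatic (pyrimidine).
The 6-membered ring is planar and fully conjugated; 3 ring double bonds give 6 π electrons. That satisfies 4n+2 with n=1, so it is aromatic (benzene ring).
The 5-membered ring has one sp³ carbon, so it is not fully conjugated — not aromatic (cyclopentene ring).
The 5-membered ring with two nitrogens (one N–H, one =N–) has a continuous p-orbital overlap around the ring; 2 ring double bonds (4 π electrons) plus a heteroatom lone pair (2) give 6 π electrons. 6 = 4(1)+2, so it is aromatic (imidazole).
3 of the 4 rings are aromatic. Total: 3.

3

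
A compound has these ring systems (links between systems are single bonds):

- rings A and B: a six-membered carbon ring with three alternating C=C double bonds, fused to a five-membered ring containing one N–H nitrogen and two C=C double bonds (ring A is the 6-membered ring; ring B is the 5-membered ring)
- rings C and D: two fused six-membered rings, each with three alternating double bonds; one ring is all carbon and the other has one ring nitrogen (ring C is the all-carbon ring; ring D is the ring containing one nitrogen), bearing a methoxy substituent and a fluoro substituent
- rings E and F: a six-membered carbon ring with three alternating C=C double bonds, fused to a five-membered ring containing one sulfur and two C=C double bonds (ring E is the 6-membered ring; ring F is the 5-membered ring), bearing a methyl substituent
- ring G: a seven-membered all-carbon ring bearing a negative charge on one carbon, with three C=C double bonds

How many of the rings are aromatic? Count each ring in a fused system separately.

Rings A and B form a fused bicyclic system (with one N–H) with 9 sp² atoms and 10 π electrons from ring double bonds plus a heteroatom lone pair. 10 = 4(2)+2, so the system is aromatic and both rings count as aromatic (indole).
Rings C and D form a fused bicyclic system (with one nitrogen) with 10 sp² atoms and 10 π electrons from ring double bonds. 10 = 4(2)+2, so the system is aromatic and both rings count as aromatic (quinoline).
Rings E and F form a fused bicyclic system (with one sulfur) with 9 sp² atoms and 10 π electrons from ring double bonds plus a heteroatom lone pair. 10 = 4(2)+2, so the system is aromatic and both rings count as aromatic (benzothiophene).
Ring G has only sp² ring atoms; a planar conformation would have a fully conjugated π system of 8 electrons. But 8 = 4(2), which is 4n not 4n+2, so ring G is not aromatic (cycloheptatrienyl anion).
Aromatic: A, B, C, D, E, F. Total: 6.

6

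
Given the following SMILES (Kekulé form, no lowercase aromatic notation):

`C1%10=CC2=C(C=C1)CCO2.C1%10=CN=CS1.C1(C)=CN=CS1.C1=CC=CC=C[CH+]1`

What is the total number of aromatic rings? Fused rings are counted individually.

The SMILES encodes a six-membered carbon ring with three alternating C=C double bonds, fused to a five-membered ring containing one oxygen and two sp³ carbons; a five-membered ring with a sulfur at position 1 and a nitrogen at position 3 (in a C=N bond), with two double bonds; a five-membered ring with a sulfur at position 1 and a nitrogen at position 3 (in a C=N bond), with two double bonds; a seven-membered all-carbon ring bearing a positive charge on one carbon, with three C=C double bonds.
The 6-membered ring has a continuous p-orbital overlap around the ring; 3 ring double bonds give 6 π electrons. That satisfies 4n+2 with n=1, so it is aromatic (benzene ring).
The 5-membered ring with one oxygen has two sp³ carbons, so it is not fully conjugated — not aromatic (oxolane ring).
The 5-membered ring with one sulfur and one =N– is fully conjugated (every ring atom contributes a p orbital); 2 ring double bonds (4 π electrons) plus a heteroatom lone pair (2) give 6 π electrons. That satisfies 4n+2 with n=1, so it is aromatic (thiazole).
The second 5-membered ring with one sulfur and one =N– is fully conjugated (every ring atom contributes a p orbital); 2 ring double bonds (4 π electrons) plus a heteroatom lone pair (2) give 6 π electrons. That satisfies 4n+2 with n=1, so it is aromatic (thiazole).
The 7-membered ring is planar and fully conjugated; 3 ring double bonds (6 π electrons) plus the carbocation's empty p orbital (0, but keeps the ring conjugated) give 6 π electrons. 6 = 4(1)+2, so it is aromatic (tropylium cation).
4 of the 5 rings are aromatic. Total: 4.

4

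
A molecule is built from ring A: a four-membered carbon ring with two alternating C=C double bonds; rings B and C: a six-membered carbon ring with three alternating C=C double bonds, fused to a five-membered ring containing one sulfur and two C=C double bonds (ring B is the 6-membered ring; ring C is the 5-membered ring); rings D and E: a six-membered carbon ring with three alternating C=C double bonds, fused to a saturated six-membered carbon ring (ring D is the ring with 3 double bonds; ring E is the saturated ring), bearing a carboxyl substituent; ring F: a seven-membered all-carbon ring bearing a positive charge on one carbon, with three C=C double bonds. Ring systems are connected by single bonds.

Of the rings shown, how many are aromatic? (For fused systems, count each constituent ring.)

4

Ring A has only sp² ring atoms; a planar conformation would have a fully conjugated π system of 4 electrons. But 4 = 4(1), which is 4n not 4n+2, so ring A is not aromatic (cyclobutadiene) — cyclobutadiene is antiaromatic and distorts to a rectangle.
Rings B and C form a fused bicyclic system (with one sulfur) with 9 sp² atoms and 10 π electrons from ring double bonds plus a heteroatom lone pair. 10 = 4(2)+2, so the system is aromatic and both rings count as aromatic (benzothiophene).
Ring D has a continuous p-orbital overlap around the ring; 3 ring double bonds give 6 π electrons. Since 6 = 4n+2 (n=1), ring D is aromatic (benzene ring).
Ring E has four sp³ carbons, so it is not fully conjugated — not aromatic (cyclohexane ring).
Ring F is fully conjugated (every ring atom contributes a p orbital); 3 ring double bonds (6 π electrons) plus the carbocation's empty p orbital (0, but keeps the ring conjugated) give 6 π electrons. That satisfies 4n+2 with n=1, so ring F is aromatic (tropylium cation).
Aromatic: B, C, D, F. Total: 4.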